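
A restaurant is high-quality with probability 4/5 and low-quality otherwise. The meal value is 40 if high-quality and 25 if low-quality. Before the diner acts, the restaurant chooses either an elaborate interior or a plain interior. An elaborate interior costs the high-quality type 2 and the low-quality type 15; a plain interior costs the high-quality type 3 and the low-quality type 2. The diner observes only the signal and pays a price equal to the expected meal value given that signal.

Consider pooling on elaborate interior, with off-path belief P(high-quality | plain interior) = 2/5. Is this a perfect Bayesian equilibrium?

At the pooled signal (elaborate interior) the diner holds the prior 4/5 and pays 4/5·40 + 1/5·25 = 37. Off-path (plain interior) belief 2/5 gives 2/5·40 + 3/5·25 = 31.
High-quality: elaborate interior gives 37 − 2 = 35; plain interior gives 31 − 3 = 28. Stays. ✓
Low-quality: elaborate interior gives 37 − 15 = 22; plain interior gives 31 − 2 = 29. Deviates. ✗

No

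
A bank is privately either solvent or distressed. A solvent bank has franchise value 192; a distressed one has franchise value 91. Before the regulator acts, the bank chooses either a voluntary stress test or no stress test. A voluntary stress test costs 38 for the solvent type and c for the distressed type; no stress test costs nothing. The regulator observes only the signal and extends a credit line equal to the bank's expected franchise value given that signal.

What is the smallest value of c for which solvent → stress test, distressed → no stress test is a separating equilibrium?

Under separation: stress test → solvent (pays 192); no stress test → distressed (pays 91).
Solvent: 192 − 38 = 154 ≥ 91 − 0 = 91. Holds regardless of c. ✓
Distressed: 91 − 0 ≥ 192 − c, so c ≥ 192 − 91 = 101.

101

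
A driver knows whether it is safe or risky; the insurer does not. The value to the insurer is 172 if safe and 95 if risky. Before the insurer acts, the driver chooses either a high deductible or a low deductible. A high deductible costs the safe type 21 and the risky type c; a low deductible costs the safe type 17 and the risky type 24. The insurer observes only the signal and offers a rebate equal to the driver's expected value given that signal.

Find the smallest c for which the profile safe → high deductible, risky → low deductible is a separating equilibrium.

Under separation: high deductible → safe (pays 172); low deductible → risky (pays 95).
Safe: 172 − 21 = 151 ≥ 95 − 17 = 78. Holds regardless of c. ✓
Risky: 95 − 24 ≥ 172 − c, so c ≥ 172 − 71 = 101.

101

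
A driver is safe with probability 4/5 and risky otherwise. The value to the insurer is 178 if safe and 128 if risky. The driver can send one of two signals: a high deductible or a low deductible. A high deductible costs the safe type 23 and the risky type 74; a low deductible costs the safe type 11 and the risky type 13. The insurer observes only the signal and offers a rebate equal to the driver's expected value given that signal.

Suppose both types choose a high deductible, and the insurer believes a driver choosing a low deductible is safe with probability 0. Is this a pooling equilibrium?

No

At the pooled signal (high deductible) the insurer holds the prior 4/5 and pays 4/5·178 + 1/5·128 = 168. Off-path (low deductible) belief 0 gives 0·178 + 1·128 = 128.
Safe: high deductible gives 168 − 23 = 145; low deductible gives 128 − 11 = 117. Stays. ✓
Risky: high deductible gives 168 − 74 = 94; low deductible gives 128 − 13 = 115. Deviates. ✗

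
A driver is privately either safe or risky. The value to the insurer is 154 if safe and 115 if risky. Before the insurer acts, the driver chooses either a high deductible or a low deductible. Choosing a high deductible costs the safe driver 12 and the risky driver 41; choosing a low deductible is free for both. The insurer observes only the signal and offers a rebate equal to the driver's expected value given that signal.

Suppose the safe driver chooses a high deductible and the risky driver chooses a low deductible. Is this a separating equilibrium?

Yes

If types separate, high deductible earns payment 154 and low deductible earns 115.
Safe: high deductible gives 154 − 12 = 142; low deductible gives 115 − 0 = 115. No deviation. ✓
Risky: low deductible gives 115 − 0 = 115; high deductible gives 154 − 41 = 113. No deviation. ✓
Both incentive constraints hold.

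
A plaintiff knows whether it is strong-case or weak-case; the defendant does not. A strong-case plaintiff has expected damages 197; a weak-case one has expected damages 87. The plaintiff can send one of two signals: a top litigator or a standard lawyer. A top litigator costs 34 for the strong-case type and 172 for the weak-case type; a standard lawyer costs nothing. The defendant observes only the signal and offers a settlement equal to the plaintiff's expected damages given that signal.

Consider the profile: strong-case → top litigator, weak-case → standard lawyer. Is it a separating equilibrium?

Yes

Under separation the defendant infers type exactly: top litigator → strong-case (pays 197), standard lawyer → weak-case (pays 87).
Strong-case: top litigator gives 197 − 34 = 163; standard lawyer gives 87 − 0 = 87. No deviation. ✓
Weak-case: standard lawyer gives 87 − 0 = 87; top litigator gives 197 − 172 = 25. No deviation. ✓
Both incentive constraints hold.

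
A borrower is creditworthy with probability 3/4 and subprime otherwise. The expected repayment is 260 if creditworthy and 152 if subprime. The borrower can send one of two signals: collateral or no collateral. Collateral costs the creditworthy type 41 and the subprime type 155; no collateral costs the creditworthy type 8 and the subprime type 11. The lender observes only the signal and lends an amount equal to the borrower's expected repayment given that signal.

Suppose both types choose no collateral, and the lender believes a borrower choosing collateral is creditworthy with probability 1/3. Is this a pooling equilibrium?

At the pooled signal (no collateral) the lender holds the prior 3/4 and pays 3/4·260 + 1/4·152 = 233. Off-path (collateral) belief 1/3 gives 1/3·260 + 2/3·152 = 188.
Creditworthy: no collateral gives 233 − 8 = 225; collateral gives 188 − 41 = 147. Stays. ✓
Subprime: no collateral gives 233 − 11 = 222; collateral gives 188 − 155 = 33. Stays. ✓

Yes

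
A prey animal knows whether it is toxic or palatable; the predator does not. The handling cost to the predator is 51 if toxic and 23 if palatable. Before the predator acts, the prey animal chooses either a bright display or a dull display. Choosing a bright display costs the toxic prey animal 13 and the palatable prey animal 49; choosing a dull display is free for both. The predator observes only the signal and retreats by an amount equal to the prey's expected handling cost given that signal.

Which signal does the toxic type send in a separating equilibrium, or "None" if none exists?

bright display

Try toxic → bright display, palatable → dull display:
  Under separation the predator infers type exactly: bright display → toxic (pays 51), dull display → palatable (pays 23).
  Toxic: bright display gives 51 − 13 = 38; dull display gives 23 − 0 = 23. No deviation. ✓
  Palatable: dull display gives 23 − 0 = 23; bright display gives 51 − 49 = 2. No deviation. ✓
Both hold — the toxic type sends bright display.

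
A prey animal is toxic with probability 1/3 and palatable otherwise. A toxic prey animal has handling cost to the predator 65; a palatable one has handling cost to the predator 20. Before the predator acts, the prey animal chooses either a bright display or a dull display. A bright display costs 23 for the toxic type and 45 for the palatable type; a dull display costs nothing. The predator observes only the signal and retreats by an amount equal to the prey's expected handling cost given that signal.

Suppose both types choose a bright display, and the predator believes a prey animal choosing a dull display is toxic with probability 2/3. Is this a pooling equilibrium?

On the equilibrium path (bright display) the predator holds the prior 1/3 and pays 1/3·65 + 2/3·20 = 35. Off-path (dull display) belief 2/3 gives 2/3·65 + 1/3·20 = 50.
Toxic: bright display gives 35 − 23 = 12; dull display gives 50 − 0 = 50. Deviates. ✗
Palatable: bright display gives 35 − 45 = -10; dull display gives 50 − 0 = 50. Deviates. ✗

No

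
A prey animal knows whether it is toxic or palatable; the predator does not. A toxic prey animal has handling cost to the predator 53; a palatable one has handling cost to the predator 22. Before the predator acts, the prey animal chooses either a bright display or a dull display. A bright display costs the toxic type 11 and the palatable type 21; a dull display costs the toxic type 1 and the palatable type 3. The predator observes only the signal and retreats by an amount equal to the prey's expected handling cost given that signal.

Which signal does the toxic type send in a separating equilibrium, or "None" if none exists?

None

Try toxic → bright display, palatable → dull display:
  If types separate, bright display earns payment 53 and dull display earns 22.
  Toxic: bright display gives 53 − 11 = 42; dull display gives 22 − 1 = 21. No deviation. ✓
  Palatable: dull display gives 22 − 3 = 19; bright display gives 53 − 21 = 32. Would deviate. ✗
Try toxic → dull display, palatable → bright display:
  If types separate, dull display earns payment 53 and bright display earns 22.
  Toxic: dull display gives 53 − 1 = 52; bright display gives 22 − 11 = 11. No deviation. ✓
  Palatable: bright display gives 22 − 21 = 1; dull display gives 53 − 3 = 50. Would deviate. ✗
Neither assignment is incentive-compatible.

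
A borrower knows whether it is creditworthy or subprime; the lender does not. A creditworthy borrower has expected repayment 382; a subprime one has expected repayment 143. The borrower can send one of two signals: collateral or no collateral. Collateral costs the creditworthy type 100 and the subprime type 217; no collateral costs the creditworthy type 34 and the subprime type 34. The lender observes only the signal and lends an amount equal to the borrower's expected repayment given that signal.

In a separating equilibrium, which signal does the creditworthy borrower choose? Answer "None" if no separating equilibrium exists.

Try creditworthy → collateral, subprime → no collateral:
  Under separation the lender infers type exactly: collateral → creditworthy (pays 382), no collateral → subprime (pays 143).
  Creditworthy: collateral gives 382 − 100 = 282; no collateral gives 143 − 34 = 109. No deviation. ✓
  Subprime: no collateral gives 143 − 34 = 109; collateral gives 382 − 217 = 165. Would deviate. ✗
Try creditworthy → no collateral, subprime → collateral:
  Under separation the lender infers type exactly: no collateral → creditworthy (pays 382), collateral → subprime (pays 143).
  Creditworthy: no collateral gives 382 − 34 = 348; collateral gives 143 − 100 = 43. No deviation. ✓
  Subprime: collateral gives 143 − 217 = -74; no collateral gives 382 − 34 = 348. Would deviate. ✗
Neither assignment is incentive-compatible.

None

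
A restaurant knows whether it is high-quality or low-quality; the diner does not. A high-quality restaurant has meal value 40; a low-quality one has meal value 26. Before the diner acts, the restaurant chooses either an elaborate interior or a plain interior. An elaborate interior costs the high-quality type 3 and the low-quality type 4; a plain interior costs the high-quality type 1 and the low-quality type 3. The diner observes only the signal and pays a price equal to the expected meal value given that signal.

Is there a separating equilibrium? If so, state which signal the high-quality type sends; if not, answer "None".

None

Try high-quality → elaborate interior, low-quality → plain interior:
  If types separate, elaborate interior earns payment 40 and plain interior earns 26.
  High-quality: elaborate interior gives 40 − 3 = 37; plain interior gives 26 − 1 = 25. No deviation. ✓
  Low-quality: plain interior gives 26 − 3 = 23; elaborate interior gives 40 − 4 = 36. Would deviate. ✗
Try high-quality → plain interior, low-quality → elaborate interior:
  If types separate, plain interior earns payment 40 and elaborate interior earns 26.
  High-quality: plain interior gives 40 − 1 = 39; elaborate interior gives 26 − 3 = 23. No deviation. ✓
  Low-quality: elaborate interior gives 26 − 4 = 22; plain interior gives 40 − 3 = 37. Would deviate. ✗
Neither assignment is incentive-compatible.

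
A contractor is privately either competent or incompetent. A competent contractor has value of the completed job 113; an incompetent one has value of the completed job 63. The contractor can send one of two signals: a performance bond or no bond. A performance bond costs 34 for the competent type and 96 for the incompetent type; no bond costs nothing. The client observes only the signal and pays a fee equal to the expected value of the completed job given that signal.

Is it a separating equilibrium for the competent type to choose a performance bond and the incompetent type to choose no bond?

Yes

If types separate, bond earns payment 113 and no bond earns 63.
Competent: bond gives 113 − 34 = 79; no bond gives 63 − 0 = 63. No deviation. ✓
Incompetent: no bond gives 63 − 0 = 63; bond gives 113 − 96 = 17. No deviation. ✓
Neither type gains from mimicking the other.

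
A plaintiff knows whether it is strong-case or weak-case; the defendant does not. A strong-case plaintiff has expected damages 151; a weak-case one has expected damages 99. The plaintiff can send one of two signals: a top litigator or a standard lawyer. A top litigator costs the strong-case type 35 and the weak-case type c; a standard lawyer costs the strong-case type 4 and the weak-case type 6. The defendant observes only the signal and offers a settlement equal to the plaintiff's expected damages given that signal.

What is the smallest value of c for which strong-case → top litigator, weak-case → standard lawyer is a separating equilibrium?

58

Under separation: top litigator → strong-case (pays 151); standard lawyer → weak-case (pays 99).
Strong-case: 151 − 35 = 116 ≥ 99 − 4 = 95. Holds regardless of c. ✓
Weak-case: 99 − 6 ≥ 151 − c, so c ≥ 151 − 93 = 58.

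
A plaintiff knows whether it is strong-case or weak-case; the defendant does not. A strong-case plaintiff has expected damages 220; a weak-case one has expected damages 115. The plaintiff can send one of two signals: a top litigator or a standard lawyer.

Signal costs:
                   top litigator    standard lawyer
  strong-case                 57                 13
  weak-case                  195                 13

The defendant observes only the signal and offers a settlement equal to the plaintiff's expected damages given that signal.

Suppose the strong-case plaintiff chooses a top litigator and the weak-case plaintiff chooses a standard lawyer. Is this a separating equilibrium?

If types separate, top litigator earns payment 220 and standard lawyer earns 115.
Strong-case: top litigator gives 220 − 57 = 163; standard lawyer gives 115 − 13 = 102. No deviation. ✓
Weak-case: standard lawyer gives 115 − 13 = 102; top litigator gives 220 − 195 = 25. No deviation. ✓
Both incentive constraints hold.

Yes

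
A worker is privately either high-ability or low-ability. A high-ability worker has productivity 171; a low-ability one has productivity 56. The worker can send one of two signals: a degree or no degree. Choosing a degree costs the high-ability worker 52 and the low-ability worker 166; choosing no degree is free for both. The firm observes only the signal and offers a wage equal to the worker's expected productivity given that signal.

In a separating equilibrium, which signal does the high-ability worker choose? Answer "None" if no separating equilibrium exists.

degree

Try high-ability → degree, low-ability → no degree:
  If types separate, degree earns payment 171 and no degree earns 56.
  High-ability: degree gives 171 − 52 = 119; no degree gives 56 − 0 = 56. No deviation. ✓
  Low-ability: no degree gives 56 − 0 = 56; degree gives 171 − 166 = 5. No deviation. ✓
Both hold — the high-ability type sends degree.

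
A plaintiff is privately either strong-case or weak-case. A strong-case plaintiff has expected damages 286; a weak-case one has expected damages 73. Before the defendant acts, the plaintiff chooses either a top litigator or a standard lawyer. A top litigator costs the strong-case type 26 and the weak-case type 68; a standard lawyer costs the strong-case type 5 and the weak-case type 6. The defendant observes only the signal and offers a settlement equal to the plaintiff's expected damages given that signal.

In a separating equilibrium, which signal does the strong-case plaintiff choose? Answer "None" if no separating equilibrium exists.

Try strong-case → top litigator, weak-case → standard lawyer:
  Under separation the defendant infers type exactly: top litigator → strong-case (pays 286), standard lawyer → weak-case (pays 73).
  Strong-case: top litigator gives 286 − 26 = 260; standard lawyer gives 73 − 5 = 68. No deviation. ✓
  Weak-case: standard lawyer gives 73 − 6 = 67; top litigator gives 286 − 68 = 218. Would deviate. ✗
Try strong-case → standard lawyer, weak-case → top litigator:
  Under separation the defendant infers type exactly: standard lawyer → strong-case (pays 286), top litigator → weak-case (pays 73).
  Strong-case: standard lawyer gives 286 − 5 = 281; top litigator gives 73 − 26 = 47. No deviation. ✓
  Weak-case: top litigator gives 73 − 68 = 5; standard lawyer gives 286 − 6 = 280. Would deviate. ✗
Neither assignment is incentive-compatible.

None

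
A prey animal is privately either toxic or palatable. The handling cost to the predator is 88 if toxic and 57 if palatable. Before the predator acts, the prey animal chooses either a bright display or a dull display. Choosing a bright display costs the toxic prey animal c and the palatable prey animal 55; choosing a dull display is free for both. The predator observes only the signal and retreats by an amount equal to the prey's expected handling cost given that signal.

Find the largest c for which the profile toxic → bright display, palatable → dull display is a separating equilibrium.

Under separation: bright display → toxic (pays 88); dull display → palatable (pays 57).
Palatable: 57 − 0 = 57 ≥ 88 − 55 = 33. Holds regardless of c. ✓
Toxic: 88 − c ≥ 57 − 0, so c ≤ 88 − 57 = 31.

31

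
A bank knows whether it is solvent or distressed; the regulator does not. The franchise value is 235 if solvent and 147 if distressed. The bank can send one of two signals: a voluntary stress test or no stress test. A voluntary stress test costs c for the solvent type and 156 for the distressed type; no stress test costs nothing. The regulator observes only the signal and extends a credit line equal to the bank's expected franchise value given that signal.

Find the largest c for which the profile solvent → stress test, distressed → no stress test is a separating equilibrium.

88

Under separation: stress test → solvent (pays 235); no stress test → distressed (pays 147).
Distressed: 147 − 0 = 147 ≥ 235 − 156 = 79. Holds regardless of c. ✓
Solvent: 235 − c ≥ 147 − 0, so c ≤ 235 − 147 = 88.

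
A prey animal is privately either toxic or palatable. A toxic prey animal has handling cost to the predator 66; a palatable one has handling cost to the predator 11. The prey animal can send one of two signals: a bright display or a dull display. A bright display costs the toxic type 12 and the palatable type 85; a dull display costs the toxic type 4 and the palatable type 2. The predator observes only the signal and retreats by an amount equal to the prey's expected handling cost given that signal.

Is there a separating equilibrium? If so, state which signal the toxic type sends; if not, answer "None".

Try toxic → bright display, palatable → dull display:
  If types separate, bright display earns payment 66 and dull display earns 11.
  Toxic: bright display gives 66 − 12 = 54; dull display gives 11 − 4 = 7. No deviation. ✓
  Palatable: dull display gives 11 − 2 = 9; bright display gives 66 − 85 = -19. No deviation. ✓
Both hold — the toxic type sends bright display.

bright display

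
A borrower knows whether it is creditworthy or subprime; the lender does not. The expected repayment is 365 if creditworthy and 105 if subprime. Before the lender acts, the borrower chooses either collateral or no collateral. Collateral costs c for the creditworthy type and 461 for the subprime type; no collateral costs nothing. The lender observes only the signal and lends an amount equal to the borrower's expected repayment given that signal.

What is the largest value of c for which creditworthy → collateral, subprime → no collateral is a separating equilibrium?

260

Under separation: collateral → creditworthy (pays 365); no collateral → subprime (pays 105).
Subprime: 105 − 0 = 105 ≥ 365 − 461 = -96. Holds regardless of c. ✓
Creditworthy: 365 − c ≥ 105 − 0, so c ≤ 365 − 105 = 260.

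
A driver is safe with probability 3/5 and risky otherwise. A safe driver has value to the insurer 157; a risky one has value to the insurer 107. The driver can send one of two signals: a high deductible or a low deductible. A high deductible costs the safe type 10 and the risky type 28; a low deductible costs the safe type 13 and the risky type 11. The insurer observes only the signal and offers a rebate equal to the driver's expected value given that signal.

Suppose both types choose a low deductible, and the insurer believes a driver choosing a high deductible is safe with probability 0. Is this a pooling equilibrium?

On the equilibrium path (low deductible) the insurer holds the prior 3/5 and pays 3/5·157 + 2/5·107 = 137. Off-path (high deductible) belief 0 gives 0·157 + 1·107 = 107.
Safe: low deductible gives 137 − 13 = 124; high deductible gives 107 − 10 = 97. Stays. ✓
Risky: low deductible gives 137 − 11 = 126; high deductible gives 107 − 28 = 79. Stays. ✓
Beliefs are Bayes-consistent on-path and both types best-respond.

Yes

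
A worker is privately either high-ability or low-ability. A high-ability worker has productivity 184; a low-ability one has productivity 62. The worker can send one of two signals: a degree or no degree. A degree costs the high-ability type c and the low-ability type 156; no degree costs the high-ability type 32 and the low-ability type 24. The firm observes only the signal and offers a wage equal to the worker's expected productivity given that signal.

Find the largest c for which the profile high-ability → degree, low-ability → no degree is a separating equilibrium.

154

Under separation: degree → high-ability (pays 184); no degree → low-ability (pays 62).
Low-ability: 62 − 24 = 38 ≥ 184 − 156 = 28. Holds regardless of c. ✓
High-ability: 184 − c ≥ 62 − 32, so c ≤ 184 − 30 = 154.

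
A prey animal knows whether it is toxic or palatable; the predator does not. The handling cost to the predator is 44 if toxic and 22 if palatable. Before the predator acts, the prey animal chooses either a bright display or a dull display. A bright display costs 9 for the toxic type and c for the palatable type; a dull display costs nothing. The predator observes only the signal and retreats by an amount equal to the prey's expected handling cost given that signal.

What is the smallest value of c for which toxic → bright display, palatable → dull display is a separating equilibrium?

Under separation: bright display → toxic (pays 44); dull display → palatable (pays 22).
Toxic: 44 − 9 = 35 ≥ 22 − 0 = 22. Holds regardless of c. ✓
Palatable: 22 − 0 ≥ 44 − c, so c ≥ 44 − 22 = 22.

22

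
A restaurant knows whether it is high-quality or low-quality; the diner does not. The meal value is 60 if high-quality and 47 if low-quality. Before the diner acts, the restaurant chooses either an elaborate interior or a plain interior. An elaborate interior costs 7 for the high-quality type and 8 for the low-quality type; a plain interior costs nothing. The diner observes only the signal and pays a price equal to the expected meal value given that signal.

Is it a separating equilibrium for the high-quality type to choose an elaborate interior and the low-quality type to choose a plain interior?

No

Under separation the diner infers type exactly: elaborate interior → high-quality (pays 60), plain interior → low-quality (pays 47).
High-quality: elaborate interior gives 60 − 7 = 53; plain interior gives 47 − 0 = 47. No deviation. ✓
Low-quality: plain interior gives 47 − 0 = 47; elaborate interior gives 60 − 8 = 52. Would deviate. ✗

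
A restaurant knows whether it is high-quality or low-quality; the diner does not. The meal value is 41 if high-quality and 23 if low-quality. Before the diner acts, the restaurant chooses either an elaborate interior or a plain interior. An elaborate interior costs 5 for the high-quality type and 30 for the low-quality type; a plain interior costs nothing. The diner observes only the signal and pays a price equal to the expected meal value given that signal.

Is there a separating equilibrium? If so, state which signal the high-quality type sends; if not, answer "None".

elaborate interior

Try high-quality → elaborate interior, low-quality → plain interior:
  If types separate, elaborate interior earns payment 41 and plain interior earns 23.
  High-quality: elaborate interior gives 41 − 5 = 36; plain interior gives 23 − 0 = 23. No deviation. ✓
  Low-quality: plain interior gives 23 − 0 = 23; elaborate interior gives 41 − 30 = 11. No deviation. ✓
Both hold — the high-quality type sends elaborate interior.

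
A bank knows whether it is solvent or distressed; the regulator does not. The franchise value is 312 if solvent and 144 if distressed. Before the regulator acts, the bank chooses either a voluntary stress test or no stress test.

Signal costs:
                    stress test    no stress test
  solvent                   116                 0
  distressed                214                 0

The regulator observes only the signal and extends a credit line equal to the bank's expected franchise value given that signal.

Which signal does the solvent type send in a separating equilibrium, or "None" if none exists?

stress test

Try solvent → stress test, distressed → no stress test:
  If types separate, stress test earns payment 312 and no stress test earns 144.
  Solvent: stress test gives 312 − 116 = 196; no stress test gives 144 − 0 = 144. No deviation. ✓
  Distressed: no stress test gives 144 − 0 = 144; stress test gives 312 − 214 = 98. No deviation. ✓
Both hold — the solvent type sends stress test.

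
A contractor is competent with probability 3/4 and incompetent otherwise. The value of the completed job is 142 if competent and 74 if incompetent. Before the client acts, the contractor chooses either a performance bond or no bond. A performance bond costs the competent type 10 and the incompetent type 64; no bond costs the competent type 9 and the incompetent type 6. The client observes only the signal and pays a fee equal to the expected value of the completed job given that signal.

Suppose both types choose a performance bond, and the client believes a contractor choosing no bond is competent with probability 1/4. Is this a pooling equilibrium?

At the pooled signal (bond) the client holds the prior 3/4 and pays 3/4·142 + 1/4·74 = 125. Off-path (no bond) belief 1/4 gives 1/4·142 + 3/4·74 = 91.
Competent: bond gives 125 − 10 = 115; no bond gives 91 − 9 = 82. Stays. ✓
Incompetent: bond gives 125 − 64 = 61; no bond gives 91 − 6 = 85. Deviates. ✗

No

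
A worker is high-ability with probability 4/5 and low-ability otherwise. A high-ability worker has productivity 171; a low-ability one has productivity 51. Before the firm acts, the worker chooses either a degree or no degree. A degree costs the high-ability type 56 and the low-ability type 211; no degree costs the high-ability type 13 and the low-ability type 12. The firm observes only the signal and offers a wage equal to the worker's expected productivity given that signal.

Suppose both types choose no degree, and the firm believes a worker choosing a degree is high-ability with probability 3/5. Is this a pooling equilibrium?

Yes

On the equilibrium path (no degree) the firm holds the prior 4/5 and pays 4/5·171 + 1/5·51 = 147. Off-path (degree) belief 3/5 gives 3/5·171 + 2/5·51 = 123.
High-ability: no degree gives 147 − 13 = 134; degree gives 123 − 56 = 67. Stays. ✓
Low-ability: no degree gives 147 − 12 = 135; degree gives 123 − 211 = -88. Stays. ✓
Beliefs are Bayes-consistent on-path and both types best-respond.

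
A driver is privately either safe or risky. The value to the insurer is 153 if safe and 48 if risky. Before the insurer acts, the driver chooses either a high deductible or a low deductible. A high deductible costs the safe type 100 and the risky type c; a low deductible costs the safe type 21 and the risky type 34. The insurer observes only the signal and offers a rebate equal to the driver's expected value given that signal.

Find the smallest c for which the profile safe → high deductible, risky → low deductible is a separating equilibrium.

Under separation: high deductible → safe (pays 153); low deductible → risky (pays 48).
Safe: 153 − 100 = 53 ≥ 48 − 21 = 27. Holds regardless of c. ✓
Risky: 48 − 34 ≥ 153 − c, so c ≥ 153 − 14 = 139.

139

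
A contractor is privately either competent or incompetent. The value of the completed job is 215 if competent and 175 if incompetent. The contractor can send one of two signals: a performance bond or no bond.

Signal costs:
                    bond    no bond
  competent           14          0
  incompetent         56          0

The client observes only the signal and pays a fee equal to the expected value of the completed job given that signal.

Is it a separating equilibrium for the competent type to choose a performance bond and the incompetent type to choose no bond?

Under separation the client infers type exactly: bond → competent (pays 215), no bond → incompetent (pays 175).
Competent: bond gives 215 − 14 = 201; no bond gives 175 − 0 = 175. No deviation. ✓
Incompetent: no bond gives 175 − 0 = 175; bond gives 215 − 56 = 159. No deviation. ✓
Both incentive constraints hold.

Yes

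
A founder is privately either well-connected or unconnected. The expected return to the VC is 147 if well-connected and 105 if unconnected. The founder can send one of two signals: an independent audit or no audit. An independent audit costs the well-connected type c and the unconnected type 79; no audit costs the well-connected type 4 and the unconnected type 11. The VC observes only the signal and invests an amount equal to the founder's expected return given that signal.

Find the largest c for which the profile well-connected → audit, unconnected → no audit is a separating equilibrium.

46

Under separation: audit → well-connected (pays 147); no audit → unconnected (pays 105).
Unconnected: 105 − 11 = 94 ≥ 147 − 79 = 68. Holds regardless of c. ✓
Well-connected: 147 − c ≥ 105 − 4, so c ≤ 147 − 101 = 46.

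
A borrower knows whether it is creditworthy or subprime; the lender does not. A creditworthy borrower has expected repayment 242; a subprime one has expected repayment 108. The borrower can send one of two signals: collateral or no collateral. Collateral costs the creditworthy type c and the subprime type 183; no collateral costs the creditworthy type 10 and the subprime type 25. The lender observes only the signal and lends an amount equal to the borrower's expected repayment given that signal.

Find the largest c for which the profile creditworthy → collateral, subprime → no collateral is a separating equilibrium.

144

Under separation: collateral → creditworthy (pays 242); no collateral → subprime (pays 108).
Subprime: 108 − 25 = 83 ≥ 242 − 183 = 59. Holds regardless of c. ✓
Creditworthy: 242 − c ≥ 108 − 10, so c ≤ 242 − 98 = 144.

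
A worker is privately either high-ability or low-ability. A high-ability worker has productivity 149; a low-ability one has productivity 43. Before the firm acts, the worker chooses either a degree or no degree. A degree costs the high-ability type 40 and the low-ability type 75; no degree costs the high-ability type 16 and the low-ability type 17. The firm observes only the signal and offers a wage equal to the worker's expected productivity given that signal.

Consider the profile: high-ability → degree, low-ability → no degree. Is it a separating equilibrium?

No

Under separation the firm infers type exactly: degree → high-ability (pays 149), no degree → low-ability (pays 43).
High-ability: degree gives 149 − 40 = 109; no degree gives 43 − 16 = 27. No deviation. ✓
Low-ability: no degree gives 43 − 17 = 26; degree gives 149 − 75 = 74. Would deviate. ✗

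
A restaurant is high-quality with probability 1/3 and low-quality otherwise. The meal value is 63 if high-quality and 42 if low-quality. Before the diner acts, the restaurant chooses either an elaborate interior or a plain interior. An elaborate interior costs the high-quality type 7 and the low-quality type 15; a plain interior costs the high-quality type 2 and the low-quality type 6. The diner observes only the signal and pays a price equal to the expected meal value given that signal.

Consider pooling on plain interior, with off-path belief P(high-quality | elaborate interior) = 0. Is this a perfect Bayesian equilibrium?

On the equilibrium path (plain interior) the diner holds the prior 1/3 and pays 1/3·63 + 2/3·42 = 49. Off-path (elaborate interior) belief 0 gives 0·63 + 1·42 = 42.
High-quality: plain interior gives 49 − 2 = 47; elaborate interior gives 42 − 7 = 35. Stays. ✓
Low-quality: plain interior gives 49 − 6 = 43; elaborate interior gives 42 − 15 = 27. Stays. ✓
Beliefs are Bayes-consistent on-path and both types best-respond.

Yes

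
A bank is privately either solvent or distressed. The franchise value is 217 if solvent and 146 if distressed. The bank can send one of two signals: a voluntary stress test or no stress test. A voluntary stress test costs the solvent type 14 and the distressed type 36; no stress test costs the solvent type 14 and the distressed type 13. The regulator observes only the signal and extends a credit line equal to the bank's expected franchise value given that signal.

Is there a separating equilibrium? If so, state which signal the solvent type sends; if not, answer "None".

None

Try solvent → stress test, distressed → no stress test:
  Under separation the regulator infers type exactly: stress test → solvent (pays 217), no stress test → distressed (pays 146).
  Solvent: stress test gives 217 − 14 = 203; no stress test gives 146 − 14 = 132. No deviation. ✓
  Distressed: no stress test gives 146 − 13 = 133; stress test gives 217 − 36 = 181. Would deviate. ✗
Try solvent → no stress test, distressed → stress test:
  Under separation the regulator infers type exactly: no stress test → solvent (pays 217), stress test → distressed (pays 146).
  Solvent: no stress test gives 217 − 14 = 203; stress test gives 146 − 14 = 132. No deviation. ✓
  Distressed: stress test gives 146 − 36 = 110; no stress test gives 217 − 13 = 204. Would deviate. ✗
Neither assignment is incentive-compatible.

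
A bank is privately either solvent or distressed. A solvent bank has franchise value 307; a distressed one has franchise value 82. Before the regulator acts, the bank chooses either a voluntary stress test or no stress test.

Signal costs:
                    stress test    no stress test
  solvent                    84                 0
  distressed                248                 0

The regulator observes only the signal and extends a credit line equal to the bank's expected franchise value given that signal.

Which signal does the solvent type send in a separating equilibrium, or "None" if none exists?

Try solvent → stress test, distressed → no stress test:
  If types separate, stress test earns payment 307 and no stress test earns 82.
  Solvent: stress test gives 307 − 84 = 223; no stress test gives 82 − 0 = 82. No deviation. ✓
  Distressed: no stress test gives 82 − 0 = 82; stress test gives 307 − 248 = 59. No deviation. ✓
Both hold — the solvent type sends stress test.

stress test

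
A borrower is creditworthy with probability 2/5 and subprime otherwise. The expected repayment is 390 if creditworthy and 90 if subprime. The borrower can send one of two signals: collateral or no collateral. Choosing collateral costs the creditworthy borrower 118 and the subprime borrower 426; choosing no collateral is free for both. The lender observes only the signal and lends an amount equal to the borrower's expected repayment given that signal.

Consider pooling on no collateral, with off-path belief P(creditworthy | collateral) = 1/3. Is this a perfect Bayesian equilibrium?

Yes

At the pooled signal (no collateral) the lender holds the prior 2/5 and pays 2/5·390 + 3/5·90 = 210. Off-path (collateral) belief 1/3 gives 1/3·390 + 2/3·90 = 190.
Creditworthy: no collateral gives 210 − 0 = 210; collateral gives 190 − 118 = 72. Stays. ✓
Subprime: no collateral gives 210 − 0 = 210; collateral gives 190 − 426 = -236. Stays. ✓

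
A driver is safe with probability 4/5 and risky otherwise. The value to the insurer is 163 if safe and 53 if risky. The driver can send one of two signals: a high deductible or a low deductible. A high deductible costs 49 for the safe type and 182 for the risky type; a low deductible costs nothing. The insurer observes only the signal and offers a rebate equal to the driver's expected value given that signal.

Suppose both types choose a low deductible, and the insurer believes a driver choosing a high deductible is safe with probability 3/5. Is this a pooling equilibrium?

Yes

At the pooled signal (low deductible) the insurer holds the prior 4/5 and pays 4/5·163 + 1/5·53 = 141. Off-path (high deductible) belief 3/5 gives 3/5·163 + 2/5·53 = 119.
Safe: low deductible gives 141 − 0 = 141; high deductible gives 119 − 49 = 70. Stays. ✓
Risky: low deductible gives 141 − 0 = 141; high deductible gives 119 − 182 = -63. Stays. ✓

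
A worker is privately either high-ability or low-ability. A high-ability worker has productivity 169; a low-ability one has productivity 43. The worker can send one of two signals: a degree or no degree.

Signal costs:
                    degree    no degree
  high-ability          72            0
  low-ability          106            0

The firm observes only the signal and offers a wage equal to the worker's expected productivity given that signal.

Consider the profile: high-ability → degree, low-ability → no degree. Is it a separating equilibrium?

If types separate, degree earns payment 169 and no degree earns 43.
High-ability: degree gives 169 − 72 = 97; no degree gives 43 − 0 = 43. No deviation. ✓
Low-ability: no degree gives 43 − 0 = 43; degree gives 169 − 106 = 63. Would deviate. ✗

No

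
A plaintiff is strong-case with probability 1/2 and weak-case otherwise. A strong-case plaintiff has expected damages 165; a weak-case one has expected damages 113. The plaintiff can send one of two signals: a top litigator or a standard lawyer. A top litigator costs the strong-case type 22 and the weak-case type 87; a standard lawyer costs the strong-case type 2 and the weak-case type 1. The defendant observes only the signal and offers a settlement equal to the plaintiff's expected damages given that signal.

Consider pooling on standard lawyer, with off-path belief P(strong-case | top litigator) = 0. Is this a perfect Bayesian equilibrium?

On the equilibrium path (standard lawyer) the defendant holds the prior 1/2 and pays 1/2·165 + 1/2·113 = 139. Off-path (top litigator) belief 0 gives 0·165 + 1·113 = 113.
Strong-case: standard lawyer gives 139 − 2 = 137; top litigator gives 113 − 22 = 91. Stays. ✓
Weak-case: standard lawyer gives 139 − 1 = 138; top litigator gives 113 − 87 = 26. Stays. ✓
Beliefs are Bayes-consistent on-path and both types best-respond.

Yes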